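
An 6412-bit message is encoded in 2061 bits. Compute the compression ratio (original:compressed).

Compression ratio = Original / Compressed
= 6412 / 2061 = 3.11:1


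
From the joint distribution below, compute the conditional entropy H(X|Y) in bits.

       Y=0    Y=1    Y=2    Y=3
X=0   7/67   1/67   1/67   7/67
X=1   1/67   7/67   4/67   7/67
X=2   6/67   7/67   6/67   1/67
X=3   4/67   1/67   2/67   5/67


H(X|Y) = Σ_y p(y) H(X|Y=y)
  p(Y=0) = 18/67, H(X|Y=0) = 1.7721
  p(Y=1) = 16/67, H(X|Y=1) = 1.5436
  p(Y=2) = 13/67, H(X|Y=2) = 1.7381
  p(Y=3) = 20/67, H(X|Y=3) = 1.7763
H(X|Y) = 0.2687×1.7721 + 0.2388×1.5436 + 0.1940×1.7381 + 0.2985×1.7763 = 1.7122 bits


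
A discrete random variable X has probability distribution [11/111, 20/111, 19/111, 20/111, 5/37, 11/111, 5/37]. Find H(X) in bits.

H(X) = -Σ p(x) log₂ p(x)
  -11/111 × log₂(11/111) = 0.3305
  -20/111 × log₂(20/111) = 0.4455
  -19/111 × log₂(19/111) = 0.4359
  -20/111 × log₂(20/111) = 0.4455
  -5/37 × log₂(5/37) = 0.3902
  -11/111 × log₂(11/111) = 0.3305
  -5/37 × log₂(5/37) = 0.3902
H(X) = 2.7683 bits


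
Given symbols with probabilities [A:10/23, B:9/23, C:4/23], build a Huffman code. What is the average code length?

Huffman tree construction:
Combine smallest probabilities repeatedly
Resulting codes:
  A: 0 (length 1)
  B: 11 (length 2)
  C: 10 (length 2)
Average length = Σ p(s) × length(s) = 1.5652 bits


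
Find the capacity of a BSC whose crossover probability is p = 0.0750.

For BSC with error probability p:
C = 1 - H(p) where H(p) is binary entropy
H(0.0750) = -0.0750 × log₂(0.0750) - 0.9250 × log₂(0.9250)
H(p) = 0.3843
C = 1 - 0.3843 = 0.6157 bits/use


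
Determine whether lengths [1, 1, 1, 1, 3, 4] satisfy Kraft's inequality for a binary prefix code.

Kraft inequality: Σ 2^(-l_i) ≤ 1 for prefix-free code
Calculating: 2^(-1) + 2^(-1) + 2^(-1) + 2^(-1) + 2^(-3) + 2^(-4)
= 0.5 + 0.5 + 0.5 + 0.5 + 0.125 + 0.0625
= 2.1875
Since 2.1875 > 1, prefix-free code does not exist


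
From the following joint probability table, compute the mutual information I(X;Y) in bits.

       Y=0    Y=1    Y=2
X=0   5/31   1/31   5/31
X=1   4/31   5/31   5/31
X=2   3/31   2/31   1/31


H(X) = 1.5069, H(Y) = 1.5647, H(X,Y) = 2.9802
I(X;Y) = H(X) + H(Y) - H(X,Y) = 0.0914 bits


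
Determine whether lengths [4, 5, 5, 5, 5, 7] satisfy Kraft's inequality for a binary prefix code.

Kraft inequality: Σ 2^(-l_i) ≤ 1 for prefix-free code
Calculating: 2^(-4) + 2^(-5) + 2^(-5) + 2^(-5) + 2^(-5) + 2^(-7)
= 0.0625 + 0.03125 + 0.03125 + 0.03125 + 0.03125 + 0.0078125
= 0.1953
Since 0.1953 ≤ 1, prefix-free code exists


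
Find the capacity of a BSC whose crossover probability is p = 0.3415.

For BSC with error probability p:
C = 1 - H(p) where H(p) is binary entropy
H(0.3415) = -0.3415 × log₂(0.3415) - 0.6585 × log₂(0.6585)
H(p) = 0.9262
C = 1 - 0.9262 = 0.0738 bits/use


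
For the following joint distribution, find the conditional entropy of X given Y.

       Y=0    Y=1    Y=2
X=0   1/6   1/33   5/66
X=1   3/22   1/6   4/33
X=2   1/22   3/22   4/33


H(X|Y) = Σ_y p(y) H(X|Y=y)
  p(Y=0) = 23/66, H(X|Y=0) = 1.4219
  p(Y=1) = 1/3, H(X|Y=1) = 1.3420
  p(Y=2) = 7/22, H(X|Y=2) = 1.5538
H(X|Y) = 0.3485×1.4219 + 0.3333×1.3420 + 0.3182×1.5538 = 1.4372 bits


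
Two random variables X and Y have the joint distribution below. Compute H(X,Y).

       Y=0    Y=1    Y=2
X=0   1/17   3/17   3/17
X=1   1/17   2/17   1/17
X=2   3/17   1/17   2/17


H(X,Y) = -Σ p(x,y) log₂ p(x,y)
  p(0,0)=1/17: -0.0588 × log₂(0.0588) = 0.2404
  p(0,1)=3/17: -0.1765 × log₂(0.1765) = 0.4416
  p(0,2)=3/17: -0.1765 × log₂(0.1765) = 0.4416
  p(1,0)=1/17: -0.0588 × log₂(0.0588) = 0.2404
  p(1,1)=2/17: -0.1176 × log₂(0.1176) = 0.3632
  p(1,2)=1/17: -0.0588 × log₂(0.0588) = 0.2404
  p(2,0)=3/17: -0.1765 × log₂(0.1765) = 0.4416
  p(2,1)=1/17: -0.0588 × log₂(0.0588) = 0.2404
  p(2,2)=2/17: -0.1176 × log₂(0.1176) = 0.3632
H(X,Y) = 3.0131 bits


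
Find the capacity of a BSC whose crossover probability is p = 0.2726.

For BSC with error probability p:
C = 1 - H(p) where H(p) is binary entropy
H(0.2726) = -0.2726 × log₂(0.2726) - 0.7274 × log₂(0.7274)
H(p) = 0.8452
C = 1 - 0.8452 = 0.1548 bits/use


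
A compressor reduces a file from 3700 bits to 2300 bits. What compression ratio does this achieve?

Compression ratio = Original / Compressed
= 3700 / 2300 = 1.61:1


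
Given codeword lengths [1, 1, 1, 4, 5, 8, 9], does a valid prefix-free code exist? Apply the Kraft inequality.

Kraft inequality: Σ 2^(-l_i) ≤ 1 for prefix-free code
Calculating: 2^(-1) + 2^(-1) + 2^(-1) + 2^(-4) + 2^(-5) + 2^(-8) + 2^(-9)
= 0.5 + 0.5 + 0.5 + 0.0625 + 0.03125 + 0.00390625 + 0.001953125
= 1.5996
Since 1.5996 > 1, prefix-free code does not exist


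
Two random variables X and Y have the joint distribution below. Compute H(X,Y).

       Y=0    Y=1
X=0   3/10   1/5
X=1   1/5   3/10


H(X,Y) = -Σ p(x,y) log₂ p(x,y)
  p(0,0)=3/10: -0.3000 × log₂(0.3000) = 0.5211
  p(0,1)=1/5: -0.2000 × log₂(0.2000) = 0.4644
  p(1,0)=1/5: -0.2000 × log₂(0.2000) = 0.4644
  p(1,1)=3/10: -0.3000 × log₂(0.3000) = 0.5211
H(X,Y) = 1.9710 bits


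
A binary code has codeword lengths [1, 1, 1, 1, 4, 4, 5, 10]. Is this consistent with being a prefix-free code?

Kraft inequality: Σ 2^(-l_i) ≤ 1 for prefix-free code
Calculating: 2^(-1) + 2^(-1) + 2^(-1) + 2^(-1) + 2^(-4) + 2^(-4) + 2^(-5) + 2^(-10)
= 0.5 + 0.5 + 0.5 + 0.5 + 0.0625 + 0.0625 + 0.03125 + 0.0009765625
= 2.1572
Since 2.1572 > 1, prefix-free code does not exist


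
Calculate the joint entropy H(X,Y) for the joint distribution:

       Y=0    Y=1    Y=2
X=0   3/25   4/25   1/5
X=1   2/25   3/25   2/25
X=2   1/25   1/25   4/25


H(X,Y) = -Σ p(x,y) log₂ p(x,y)
  p(0,0)=3/25: -0.1200 × log₂(0.1200) = 0.3671
  p(0,1)=4/25: -0.1600 × log₂(0.1600) = 0.4230
  p(0,2)=1/5: -0.2000 × log₂(0.2000) = 0.4644
  p(1,0)=2/25: -0.0800 × log₂(0.0800) = 0.2915
  p(1,1)=3/25: -0.1200 × log₂(0.1200) = 0.3671
  p(1,2)=2/25: -0.0800 × log₂(0.0800) = 0.2915
  p(2,0)=1/25: -0.0400 × log₂(0.0400) = 0.1858
  p(2,1)=1/25: -0.0400 × log₂(0.0400) = 0.1858
  p(2,2)=4/25: -0.1600 × log₂(0.1600) = 0.4230
H(X,Y) = 2.9991 bits


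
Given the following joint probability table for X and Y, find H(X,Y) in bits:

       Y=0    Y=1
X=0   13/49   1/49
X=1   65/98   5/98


H(X,Y) = -Σ p(x,y) log₂ p(x,y)
  p(0,0)=13/49: -0.2653 × log₂(0.2653) = 0.5079
  p(0,1)=1/49: -0.0204 × log₂(0.0204) = 0.1146
  p(1,0)=65/98: -0.6633 × log₂(0.6633) = 0.3929
  p(1,1)=5/98: -0.0510 × log₂(0.0510) = 0.2190
H(X,Y) = 1.2344 bits


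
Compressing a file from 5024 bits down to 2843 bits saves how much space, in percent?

Space savings = (1 - Compressed/Original) × 100%
= (1 - 2843/5024) × 100%
= 43.41%


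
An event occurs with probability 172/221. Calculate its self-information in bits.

Information content I(x) = -log₂(p(x))
I = -log₂(172/221) = -log₂(0.7783)
I = 0.3616 bits


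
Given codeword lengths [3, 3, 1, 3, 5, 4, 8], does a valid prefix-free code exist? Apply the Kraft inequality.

Kraft inequality: Σ 2^(-l_i) ≤ 1 for prefix-free code
Calculating: 2^(-3) + 2^(-3) + 2^(-1) + 2^(-3) + 2^(-5) + 2^(-4) + 2^(-8)
= 0.125 + 0.125 + 0.5 + 0.125 + 0.03125 + 0.0625 + 0.00390625
= 0.9727
Since 0.9727 ≤ 1, prefix-free code exists


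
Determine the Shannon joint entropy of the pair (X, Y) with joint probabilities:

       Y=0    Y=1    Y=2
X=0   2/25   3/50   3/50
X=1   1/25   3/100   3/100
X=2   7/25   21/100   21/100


H(X,Y) = -Σ p(x,y) log₂ p(x,y)
  p(0,0)=2/25: -0.0800 × log₂(0.0800) = 0.2915
  p(0,1)=3/50: -0.0600 × log₂(0.0600) = 0.2435
  p(0,2)=3/50: -0.0600 × log₂(0.0600) = 0.2435
  p(1,0)=1/25: -0.0400 × log₂(0.0400) = 0.1858
  p(1,1)=3/100: -0.0300 × log₂(0.0300) = 0.1518
  p(1,2)=3/100: -0.0300 × log₂(0.0300) = 0.1518
  p(2,0)=7/25: -0.2800 × log₂(0.2800) = 0.5142
  p(2,1)=21/100: -0.2100 × log₂(0.2100) = 0.4728
  p(2,2)=21/100: -0.2100 × log₂(0.2100) = 0.4728
H(X,Y) = 2.7277 bits


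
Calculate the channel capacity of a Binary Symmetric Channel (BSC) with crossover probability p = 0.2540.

For BSC with error probability p:
C = 1 - H(p) where H(p) is binary entropy
H(0.2540) = -0.2540 × log₂(0.2540) - 0.7460 × log₂(0.7460)
H(p) = 0.8176
C = 1 - 0.8176 = 0.1824 bits/use


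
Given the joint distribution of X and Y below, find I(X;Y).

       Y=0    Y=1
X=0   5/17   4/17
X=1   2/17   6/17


H(X) = 0.9975, H(Y) = 0.9774, H(X,Y) = 1.9040
I(X;Y) = H(X) + H(Y) - H(X,Y) = 0.0710 bits


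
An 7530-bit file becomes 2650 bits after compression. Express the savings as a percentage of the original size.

Space savings = (1 - Compressed/Original) × 100%
= (1 - 2650/7530) × 100%
= 64.81%


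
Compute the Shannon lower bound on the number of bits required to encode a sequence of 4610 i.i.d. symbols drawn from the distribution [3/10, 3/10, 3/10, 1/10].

Entropy H = 1.8955 bits/symbol
Minimum bits = H × n = 1.8955 × 4610
= 8738.08 bits


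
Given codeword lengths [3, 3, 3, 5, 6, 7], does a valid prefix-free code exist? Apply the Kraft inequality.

Kraft inequality: Σ 2^(-l_i) ≤ 1 for prefix-free code
Calculating: 2^(-3) + 2^(-3) + 2^(-3) + 2^(-5) + 2^(-6) + 2^(-7)
= 0.125 + 0.125 + 0.125 + 0.03125 + 0.015625 + 0.0078125
= 0.4297
Since 0.4297 ≤ 1, prefix-free code exists


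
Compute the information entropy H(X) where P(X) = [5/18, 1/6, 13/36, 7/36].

H(X) = -Σ p(x) log₂ p(x)
  -5/18 × log₂(5/18) = 0.5133
  -1/6 × log₂(1/6) = 0.4308
  -13/36 × log₂(13/36) = 0.5306
  -7/36 × log₂(7/36) = 0.4594
H(X) = 1.9342 bits


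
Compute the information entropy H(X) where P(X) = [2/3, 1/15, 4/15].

H(X) = -Σ p(x) log₂ p(x)
  -2/3 × log₂(2/3) = 0.3900
  -1/15 × log₂(1/15) = 0.2605
  -4/15 × log₂(4/15) = 0.5085
H(X) = 1.1589 bits


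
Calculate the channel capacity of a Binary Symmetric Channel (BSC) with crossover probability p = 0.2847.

For BSC with error probability p:
C = 1 - H(p) where H(p) is binary entropy
H(0.2847) = -0.2847 × log₂(0.2847) - 0.7153 × log₂(0.7153)
H(p) = 0.8618
C = 1 - 0.8618 = 0.1382 bits/use


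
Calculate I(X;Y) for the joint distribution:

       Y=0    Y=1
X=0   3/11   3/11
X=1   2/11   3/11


H(X) = 0.9940, H(Y) = 0.9940, H(X,Y) = 1.9808
I(X;Y) = H(X) + H(Y) - H(X,Y) = 0.0072 bits


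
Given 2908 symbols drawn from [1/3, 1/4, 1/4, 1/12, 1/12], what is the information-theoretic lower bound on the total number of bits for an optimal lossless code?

Entropy H = 2.1258 bits/symbol
Minimum bits = H × n = 2.1258 × 2908
= 6181.87 bits


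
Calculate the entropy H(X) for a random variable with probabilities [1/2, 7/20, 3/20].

H(X) = -Σ p(x) log₂ p(x)
  -1/2 × log₂(1/2) = 0.5000
  -7/20 × log₂(7/20) = 0.5301
  -3/20 × log₂(3/20) = 0.4105
H(X) = 1.4406 bits


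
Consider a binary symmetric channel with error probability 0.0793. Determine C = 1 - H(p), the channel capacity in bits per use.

For BSC with error probability p:
C = 1 - H(p) where H(p) is binary entropy
H(0.0793) = -0.0793 × log₂(0.0793) - 0.9207 × log₂(0.9207)
H(p) = 0.3997
C = 1 - 0.3997 = 0.6003 bits/use


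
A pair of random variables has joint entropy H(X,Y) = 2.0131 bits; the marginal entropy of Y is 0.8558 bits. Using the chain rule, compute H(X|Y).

Chain rule: H(X,Y) = H(X|Y) + H(Y)
H(X|Y) = H(X,Y) - H(Y) = 2.0131 - 0.8558 = 1.1573 bits


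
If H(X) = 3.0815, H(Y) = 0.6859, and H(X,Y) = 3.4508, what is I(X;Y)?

I(X;Y) = H(X) + H(Y) - H(X,Y)
I(X;Y) = 3.0815 + 0.6859 - 3.4508 = 0.3166 bits


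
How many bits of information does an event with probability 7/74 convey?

Information content I(x) = -log₂(p(x))
I = -log₂(7/74) = -log₂(0.0946)
I = 3.4021 bits


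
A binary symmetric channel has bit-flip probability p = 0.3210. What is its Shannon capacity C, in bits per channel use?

For BSC with error probability p:
C = 1 - H(p) where H(p) is binary entropy
H(0.3210) = -0.3210 × log₂(0.3210) - 0.6790 × log₂(0.6790)
H(p) = 0.9055
C = 1 - 0.9055 = 0.0945 bits/use


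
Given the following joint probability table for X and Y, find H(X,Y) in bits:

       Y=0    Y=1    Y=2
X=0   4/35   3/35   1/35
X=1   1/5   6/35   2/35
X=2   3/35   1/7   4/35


H(X,Y) = -Σ p(x,y) log₂ p(x,y)
  p(0,0)=4/35: -0.1143 × log₂(0.1143) = 0.3576
  p(0,1)=3/35: -0.0857 × log₂(0.0857) = 0.3038
  p(0,2)=1/35: -0.0286 × log₂(0.0286) = 0.1466
  p(1,0)=1/5: -0.2000 × log₂(0.2000) = 0.4644
  p(1,1)=6/35: -0.1714 × log₂(0.1714) = 0.4362
  p(1,2)=2/35: -0.0571 × log₂(0.0571) = 0.2360
  p(2,0)=3/35: -0.0857 × log₂(0.0857) = 0.3038
  p(2,1)=1/7: -0.1429 × log₂(0.1429) = 0.4011
  p(2,2)=4/35: -0.1143 × log₂(0.1143) = 0.3576
H(X,Y) = 3.0070 bits


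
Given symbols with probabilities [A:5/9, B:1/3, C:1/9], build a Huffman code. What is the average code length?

Huffman tree construction:
Combine smallest probabilities repeatedly
Resulting codes:
  A: 1 (length 1)
  B: 01 (length 2)
  C: 00 (length 2)
Average length = Σ p(s) × length(s) = 1.4444 bits


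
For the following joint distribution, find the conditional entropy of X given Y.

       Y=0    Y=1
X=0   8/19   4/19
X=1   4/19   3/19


H(X|Y) = Σ_y p(y) H(X|Y=y)
  p(Y=0) = 12/19, H(X|Y=0) = 0.9183
  p(Y=1) = 7/19, H(X|Y=1) = 0.9852
H(X|Y) = 0.6316×0.9183 + 0.3684×0.9852 = 0.9430 bits


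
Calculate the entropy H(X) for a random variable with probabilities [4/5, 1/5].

H(X) = -Σ p(x) log₂ p(x)
  -4/5 × log₂(4/5) = 0.2575
  -1/5 × log₂(1/5) = 0.4644
H(X) = 0.7219 bits


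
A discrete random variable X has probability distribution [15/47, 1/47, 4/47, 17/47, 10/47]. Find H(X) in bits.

H(X) = -Σ p(x) log₂ p(x)
  -15/47 × log₂(15/47) = 0.5259
  -1/47 × log₂(1/47) = 0.1182
  -4/47 × log₂(4/47) = 0.3025
  -17/47 × log₂(17/47) = 0.5307
  -10/47 × log₂(10/47) = 0.4750
H(X) = 1.9523 bits


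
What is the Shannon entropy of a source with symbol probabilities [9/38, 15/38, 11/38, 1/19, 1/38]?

H(X) = -Σ p(x) log₂ p(x)
  -9/38 × log₂(9/38) = 0.4922
  -15/38 × log₂(15/38) = 0.5294
  -11/38 × log₂(11/38) = 0.5177
  -1/19 × log₂(1/19) = 0.2236
  -1/38 × log₂(1/38) = 0.1381
H(X) = 1.9009 bits


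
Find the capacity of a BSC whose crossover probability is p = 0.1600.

For BSC with error probability p:
C = 1 - H(p) where H(p) is binary entropy
H(0.1600) = -0.1600 × log₂(0.1600) - 0.8400 × log₂(0.8400)
H(p) = 0.6343
C = 1 - 0.6343 = 0.3657 bits/use


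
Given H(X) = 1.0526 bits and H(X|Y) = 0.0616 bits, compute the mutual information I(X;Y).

I(X;Y) = H(X) - H(X|Y)
I(X;Y) = 1.0526 - 0.0616 = 0.991 bits


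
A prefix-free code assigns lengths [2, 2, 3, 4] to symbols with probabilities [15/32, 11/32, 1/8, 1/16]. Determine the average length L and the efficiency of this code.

Average length L = Σ p_i × l_i = 2.2500 bits
Entropy H = 1.6670 bits
Efficiency η = H/L × 100% = 74.09%


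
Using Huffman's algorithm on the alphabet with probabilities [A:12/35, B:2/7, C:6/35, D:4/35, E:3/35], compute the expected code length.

Huffman tree construction:
Combine smallest probabilities repeatedly
Resulting codes:
  A: 11 (length 2)
  B: 10 (length 2)
  C: 00 (length 2)
  D: 011 (length 3)
  E: 010 (length 3)
Average length = Σ p(s) × length(s) = 2.2000 bits


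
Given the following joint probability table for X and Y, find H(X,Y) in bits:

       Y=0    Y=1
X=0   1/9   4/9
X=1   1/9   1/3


H(X,Y) = -Σ p(x,y) log₂ p(x,y)
  p(0,0)=1/9: -0.1111 × log₂(0.1111) = 0.3522
  p(0,1)=4/9: -0.4444 × log₂(0.4444) = 0.5200
  p(1,0)=1/9: -0.1111 × log₂(0.1111) = 0.3522
  p(1,1)=1/3: -0.3333 × log₂(0.3333) = 0.5283
H(X,Y) = 1.7527 bits


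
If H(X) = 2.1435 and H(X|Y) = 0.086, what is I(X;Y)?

I(X;Y) = H(X) - H(X|Y)
I(X;Y) = 2.1435 - 0.086 = 2.0575 bits


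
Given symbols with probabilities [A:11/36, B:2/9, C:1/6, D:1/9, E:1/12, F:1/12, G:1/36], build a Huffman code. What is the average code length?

Huffman tree construction:
Combine smallest probabilities repeatedly
Resulting codes:
  A: 11 (length 2)
  B: 01 (length 2)
  C: 101 (length 3)
  D: 001 (length 3)
  E: 1001 (length 4)
  F: 000 (length 3)
  G: 1000 (length 4)
Average length = Σ p(s) × length(s) = 2.5833 bits


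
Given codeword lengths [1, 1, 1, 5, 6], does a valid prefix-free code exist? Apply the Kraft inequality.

Kraft inequality: Σ 2^(-l_i) ≤ 1 for prefix-free code
Calculating: 2^(-1) + 2^(-1) + 2^(-1) + 2^(-5) + 2^(-6)
= 0.5 + 0.5 + 0.5 + 0.03125 + 0.015625
= 1.5469
Since 1.5469 > 1, prefix-free code does not exist


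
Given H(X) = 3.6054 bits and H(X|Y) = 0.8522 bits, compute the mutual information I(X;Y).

I(X;Y) = H(X) - H(X|Y)
I(X;Y) = 3.6054 - 0.8522 = 2.7532 bits


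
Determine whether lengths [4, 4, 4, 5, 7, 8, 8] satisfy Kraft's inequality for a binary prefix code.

Kraft inequality: Σ 2^(-l_i) ≤ 1 for prefix-free code
Calculating: 2^(-4) + 2^(-4) + 2^(-4) + 2^(-5) + 2^(-7) + 2^(-8) + 2^(-8)
= 0.0625 + 0.0625 + 0.0625 + 0.03125 + 0.0078125 + 0.00390625 + 0.00390625
= 0.2344
Since 0.2344 ≤ 1, prefix-free code exists


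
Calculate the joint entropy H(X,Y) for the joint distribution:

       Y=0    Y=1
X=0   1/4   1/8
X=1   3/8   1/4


H(X,Y) = -Σ p(x,y) log₂ p(x,y)
  p(0,0)=1/4: -0.2500 × log₂(0.2500) = 0.5000
  p(0,1)=1/8: -0.1250 × log₂(0.1250) = 0.3750
  p(1,0)=3/8: -0.3750 × log₂(0.3750) = 0.5306
  p(1,1)=1/4: -0.2500 × log₂(0.2500) = 0.5000
H(X,Y) = 1.9056 bits


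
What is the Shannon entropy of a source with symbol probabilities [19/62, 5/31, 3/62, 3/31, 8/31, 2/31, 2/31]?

H(X) = -Σ p(x) log₂ p(x)
  -19/62 × log₂(19/62) = 0.5229
  -5/31 × log₂(5/31) = 0.4246
  -3/62 × log₂(3/62) = 0.2114
  -3/31 × log₂(3/31) = 0.3261
  -8/31 × log₂(8/31) = 0.5043
  -2/31 × log₂(2/31) = 0.2551
  -2/31 × log₂(2/31) = 0.2551
H(X) = 2.4994 bits


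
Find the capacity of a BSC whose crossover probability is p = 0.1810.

For BSC with error probability p:
C = 1 - H(p) where H(p) is binary entropy
H(0.1810) = -0.1810 × log₂(0.1810) - 0.8190 × log₂(0.8190)
H(p) = 0.6823
C = 1 - 0.6823 = 0.3177 bits/use


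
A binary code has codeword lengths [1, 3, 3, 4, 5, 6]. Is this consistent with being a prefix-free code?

Kraft inequality: Σ 2^(-l_i) ≤ 1 for prefix-free code
Calculating: 2^(-1) + 2^(-3) + 2^(-3) + 2^(-4) + 2^(-5) + 2^(-6)
= 0.5 + 0.125 + 0.125 + 0.0625 + 0.03125 + 0.015625
= 0.8594
Since 0.8594 ≤ 1, prefix-free code exists


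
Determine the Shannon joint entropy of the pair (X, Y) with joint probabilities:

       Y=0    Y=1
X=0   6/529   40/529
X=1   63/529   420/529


H(X,Y) = -Σ p(x,y) log₂ p(x,y)
  p(0,0)=6/529: -0.0113 × log₂(0.0113) = 0.0733
  p(0,1)=40/529: -0.0756 × log₂(0.0756) = 0.2817
  p(1,0)=63/529: -0.1191 × log₂(0.1191) = 0.3656
  p(1,1)=420/529: -0.7940 × log₂(0.7940) = 0.2643
H(X,Y) = 0.9849 bits


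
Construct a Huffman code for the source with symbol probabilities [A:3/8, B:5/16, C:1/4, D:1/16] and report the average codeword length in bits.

Huffman tree construction:
Combine smallest probabilities repeatedly
Resulting codes:
  A: 0 (length 1)
  B: 10 (length 2)
  C: 111 (length 3)
  D: 110 (length 3)
Average length = Σ p(s) × length(s) = 1.9375 bits


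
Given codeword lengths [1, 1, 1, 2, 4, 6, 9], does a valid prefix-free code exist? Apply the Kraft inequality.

Kraft inequality: Σ 2^(-l_i) ≤ 1 for prefix-free code
Calculating: 2^(-1) + 2^(-1) + 2^(-1) + 2^(-2) + 2^(-4) + 2^(-6) + 2^(-9)
= 0.5 + 0.5 + 0.5 + 0.25 + 0.0625 + 0.015625 + 0.001953125
= 1.8301
Since 1.8301 > 1, prefix-free code does not exist


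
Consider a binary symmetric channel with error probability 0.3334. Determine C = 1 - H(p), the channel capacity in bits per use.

For BSC with error probability p:
C = 1 - H(p) where H(p) is binary entropy
H(0.3334) = -0.3334 × log₂(0.3334) - 0.6666 × log₂(0.6666)
H(p) = 0.9184
C = 1 - 0.9184 = 0.0816 bits/use


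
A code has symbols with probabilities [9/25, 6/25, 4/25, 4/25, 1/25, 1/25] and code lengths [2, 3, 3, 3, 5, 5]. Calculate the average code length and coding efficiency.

Average length L = Σ p_i × l_i = 2.8000 bits
Entropy H = 2.2423 bits
Efficiency η = H/L × 100% = 80.08%


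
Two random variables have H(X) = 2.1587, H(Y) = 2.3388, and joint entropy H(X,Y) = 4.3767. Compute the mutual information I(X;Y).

I(X;Y) = H(X) + H(Y) - H(X,Y)
I(X;Y) = 2.1587 + 2.3388 - 4.3767 = 0.1208 bits


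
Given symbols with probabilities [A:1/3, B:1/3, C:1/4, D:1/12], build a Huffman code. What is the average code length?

Huffman tree construction:
Combine smallest probabilities repeatedly
Resulting codes:
  A: 10 (length 2)
  B: 11 (length 2)
  C: 01 (length 2)
  D: 00 (length 2)
Average length = Σ p(s) × length(s) = 2.0000 bits


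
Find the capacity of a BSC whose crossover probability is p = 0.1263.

For BSC with error probability p:
C = 1 - H(p) where H(p) is binary entropy
H(0.1263) = -0.1263 × log₂(0.1263) - 0.8737 × log₂(0.8737)
H(p) = 0.5472
C = 1 - 0.5472 = 0.4528 bits/use


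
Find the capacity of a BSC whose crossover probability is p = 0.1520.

For BSC with error probability p:
C = 1 - H(p) where H(p) is binary entropy
H(0.1520) = -0.1520 × log₂(0.1520) - 0.8480 × log₂(0.8480)
H(p) = 0.6148
C = 1 - 0.6148 = 0.3852 bits/use


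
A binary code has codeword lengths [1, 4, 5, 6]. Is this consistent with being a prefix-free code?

Kraft inequality: Σ 2^(-l_i) ≤ 1 for prefix-free code
Calculating: 2^(-1) + 2^(-4) + 2^(-5) + 2^(-6)
= 0.5 + 0.0625 + 0.03125 + 0.015625
= 0.6094
Since 0.6094 ≤ 1, prefix-free code exists


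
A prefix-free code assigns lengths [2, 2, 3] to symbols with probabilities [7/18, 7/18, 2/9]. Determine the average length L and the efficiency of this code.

Average length L = Σ p_i × l_i = 2.2222 bits
Entropy H = 1.5420 bits
Efficiency η = H/L × 100% = 69.39%


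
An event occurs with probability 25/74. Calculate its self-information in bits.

Information content I(x) = -log₂(p(x))
I = -log₂(25/74) = -log₂(0.3378)
I = 1.5656 bits


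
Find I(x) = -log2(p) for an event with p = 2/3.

Information content I(x) = -log₂(p(x))
I = -log₂(2/3) = -log₂(0.6667)
I = 0.5850 bits


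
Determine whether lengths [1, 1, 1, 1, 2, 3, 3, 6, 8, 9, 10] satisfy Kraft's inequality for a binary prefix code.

Kraft inequality: Σ 2^(-l_i) ≤ 1 for prefix-free code
Calculating: 2^(-1) + 2^(-1) + 2^(-1) + 2^(-1) + 2^(-2) + 2^(-3) + 2^(-3) + 2^(-6) + 2^(-8) + 2^(-9) + 2^(-10)
= 0.5 + 0.5 + 0.5 + 0.5 + 0.25 + 0.125 + 0.125 + 0.015625 + 0.00390625 + 0.001953125 + 0.0009765625
= 2.5225
Since 2.5225 > 1, prefix-free code does not exist


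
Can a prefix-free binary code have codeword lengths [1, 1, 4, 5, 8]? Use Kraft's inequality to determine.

Kraft inequality: Σ 2^(-l_i) ≤ 1 for prefix-free code
Calculating: 2^(-1) + 2^(-1) + 2^(-4) + 2^(-5) + 2^(-8)
= 0.5 + 0.5 + 0.0625 + 0.03125 + 0.00390625
= 1.0977
Since 1.0977 > 1, prefix-free code does not exist


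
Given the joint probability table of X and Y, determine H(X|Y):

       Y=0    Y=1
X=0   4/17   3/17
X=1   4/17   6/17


H(X|Y) = Σ_y p(y) H(X|Y=y)
  p(Y=0) = 8/17, H(X|Y=0) = 1.0000
  p(Y=1) = 9/17, H(X|Y=1) = 0.9183
H(X|Y) = 0.4706×1.0000 + 0.5294×0.9183 = 0.9567 bits


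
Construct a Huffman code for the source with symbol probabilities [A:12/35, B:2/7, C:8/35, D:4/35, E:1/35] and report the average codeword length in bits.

Huffman tree construction:
Combine smallest probabilities repeatedly
Resulting codes:
  A: 11 (length 2)
  B: 10 (length 2)
  C: 01 (length 2)
  D: 001 (length 3)
  E: 000 (length 3)
Average length = Σ p(s) × length(s) = 2.1429 bits


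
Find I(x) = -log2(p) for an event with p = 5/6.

Information content I(x) = -log₂(p(x))
I = -log₂(5/6) = -log₂(0.8333)
I = 0.2630 bits


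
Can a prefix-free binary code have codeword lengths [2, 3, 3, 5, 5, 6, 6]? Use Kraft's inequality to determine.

Kraft inequality: Σ 2^(-l_i) ≤ 1 for prefix-free code
Calculating: 2^(-2) + 2^(-3) + 2^(-3) + 2^(-5) + 2^(-5) + 2^(-6) + 2^(-6)
= 0.25 + 0.125 + 0.125 + 0.03125 + 0.03125 + 0.015625 + 0.015625
= 0.5938
Since 0.5938 ≤ 1, prefix-free code exists


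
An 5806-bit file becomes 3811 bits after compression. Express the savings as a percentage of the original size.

Space savings = (1 - Compressed/Original) × 100%
= (1 - 3811/5806) × 100%
= 34.36%


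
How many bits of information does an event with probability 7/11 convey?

Information content I(x) = -log₂(p(x))
I = -log₂(7/11) = -log₂(0.6364)
I = 0.6521 bits


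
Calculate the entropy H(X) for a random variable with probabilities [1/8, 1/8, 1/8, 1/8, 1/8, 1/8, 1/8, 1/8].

H(X) = -Σ p(x) log₂ p(x)
  -1/8 × log₂(1/8) = 0.3750
  -1/8 × log₂(1/8) = 0.3750
  -1/8 × log₂(1/8) = 0.3750
  -1/8 × log₂(1/8) = 0.3750
  -1/8 × log₂(1/8) = 0.3750
  -1/8 × log₂(1/8) = 0.3750
  -1/8 × log₂(1/8) = 0.3750
  -1/8 × log₂(1/8) = 0.3750
H(X) = 3.0000 bits


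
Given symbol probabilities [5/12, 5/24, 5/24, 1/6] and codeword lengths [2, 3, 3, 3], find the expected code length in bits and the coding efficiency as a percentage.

Average length L = Σ p_i × l_i = 2.5833 bits
Entropy H = 1.9000 bits
Efficiency η = H/L × 100% = 73.55%


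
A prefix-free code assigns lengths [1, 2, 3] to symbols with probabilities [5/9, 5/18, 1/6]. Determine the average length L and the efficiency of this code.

Average length L = Σ p_i × l_i = 1.6111 bits
Entropy H = 1.4153 bits
Efficiency η = H/L × 100% = 87.84%


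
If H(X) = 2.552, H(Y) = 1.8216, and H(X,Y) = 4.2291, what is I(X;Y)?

I(X;Y) = H(X) + H(Y) - H(X,Y)
I(X;Y) = 2.552 + 1.8216 - 4.2291 = 0.1445 bits


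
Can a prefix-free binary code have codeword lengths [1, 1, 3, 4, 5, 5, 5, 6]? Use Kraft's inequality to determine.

Kraft inequality: Σ 2^(-l_i) ≤ 1 for prefix-free code
Calculating: 2^(-1) + 2^(-1) + 2^(-3) + 2^(-4) + 2^(-5) + 2^(-5) + 2^(-5) + 2^(-6)
= 0.5 + 0.5 + 0.125 + 0.0625 + 0.03125 + 0.03125 + 0.03125 + 0.015625
= 1.2969
Since 1.2969 > 1, prefix-free code does not exist


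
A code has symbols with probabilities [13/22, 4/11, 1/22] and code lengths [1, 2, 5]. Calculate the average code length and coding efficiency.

Average length L = Σ p_i × l_i = 1.5455 bits
Entropy H = 1.1819 bits
Efficiency η = H/L × 100% = 76.48%


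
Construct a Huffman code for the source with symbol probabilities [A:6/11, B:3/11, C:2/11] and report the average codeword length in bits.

Huffman tree construction:
Combine smallest probabilities repeatedly
Resulting codes:
  A: 1 (length 1)
  B: 01 (length 2)
  C: 00 (length 2)
Average length = Σ p(s) × length(s) = 1.4545 bits


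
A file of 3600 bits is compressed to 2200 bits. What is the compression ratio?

Compression ratio = Original / Compressed
= 3600 / 2200 = 1.64:1


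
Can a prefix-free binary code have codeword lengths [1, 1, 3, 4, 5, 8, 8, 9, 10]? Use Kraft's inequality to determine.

Kraft inequality: Σ 2^(-l_i) ≤ 1 for prefix-free code
Calculating: 2^(-1) + 2^(-1) + 2^(-3) + 2^(-4) + 2^(-5) + 2^(-8) + 2^(-8) + 2^(-9) + 2^(-10)
= 0.5 + 0.5 + 0.125 + 0.0625 + 0.03125 + 0.00390625 + 0.00390625 + 0.001953125 + 0.0009765625
= 1.2295
Since 1.2295 > 1, prefix-free code does not exist


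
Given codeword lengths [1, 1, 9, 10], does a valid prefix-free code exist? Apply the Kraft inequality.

Kraft inequality: Σ 2^(-l_i) ≤ 1 for prefix-free code
Calculating: 2^(-1) + 2^(-1) + 2^(-9) + 2^(-10)
= 0.5 + 0.5 + 0.001953125 + 0.0009765625
= 1.0029
Since 1.0029 > 1, prefix-free code does not exist


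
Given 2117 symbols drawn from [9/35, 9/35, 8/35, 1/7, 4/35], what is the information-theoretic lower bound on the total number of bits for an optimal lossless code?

Entropy H = 2.2530 bits/symbol
Minimum bits = H × n = 2.2530 × 2117
= 4769.70 bits


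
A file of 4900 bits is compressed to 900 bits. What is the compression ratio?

Compression ratio = Original / Compressed
= 4900 / 900 = 5.44:1


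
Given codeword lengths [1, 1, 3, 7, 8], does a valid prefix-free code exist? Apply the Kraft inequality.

Kraft inequality: Σ 2^(-l_i) ≤ 1 for prefix-free code
Calculating: 2^(-1) + 2^(-1) + 2^(-3) + 2^(-7) + 2^(-8)
= 0.5 + 0.5 + 0.125 + 0.0078125 + 0.00390625
= 1.1367
Since 1.1367 > 1, prefix-free code does not exist


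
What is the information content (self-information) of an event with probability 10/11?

Information content I(x) = -log₂(p(x))
I = -log₂(10/11) = -log₂(0.9091)
I = 0.1375 bits


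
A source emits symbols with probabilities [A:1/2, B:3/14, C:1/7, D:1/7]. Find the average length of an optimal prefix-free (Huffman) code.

Huffman tree construction:
Combine smallest probabilities repeatedly
Resulting codes:
  A: 0 (length 1)
  B: 10 (length 2)
  C: 110 (length 3)
  D: 111 (length 3)
Average length = Σ p(s) × length(s) = 1.7857 bits


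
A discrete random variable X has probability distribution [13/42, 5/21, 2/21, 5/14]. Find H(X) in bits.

H(X) = -Σ p(x) log₂ p(x)
  -13/42 × log₂(13/42) = 0.5237
  -5/21 × log₂(5/21) = 0.4929
  -2/21 × log₂(2/21) = 0.3231
  -5/14 × log₂(5/14) = 0.5305
H(X) = 1.8702 bits


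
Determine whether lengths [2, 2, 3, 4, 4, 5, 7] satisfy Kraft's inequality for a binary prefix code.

Kraft inequality: Σ 2^(-l_i) ≤ 1 for prefix-free code
Calculating: 2^(-2) + 2^(-2) + 2^(-3) + 2^(-4) + 2^(-4) + 2^(-5) + 2^(-7)
= 0.25 + 0.25 + 0.125 + 0.0625 + 0.0625 + 0.03125 + 0.0078125
= 0.7891
Since 0.7891 ≤ 1, prefix-free code exists


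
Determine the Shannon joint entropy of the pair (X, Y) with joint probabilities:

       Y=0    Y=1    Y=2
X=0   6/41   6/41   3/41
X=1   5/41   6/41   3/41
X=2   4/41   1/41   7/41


H(X,Y) = -Σ p(x,y) log₂ p(x,y)
  p(0,0)=6/41: -0.1463 × log₂(0.1463) = 0.4057
  p(0,1)=6/41: -0.1463 × log₂(0.1463) = 0.4057
  p(0,2)=3/41: -0.0732 × log₂(0.0732) = 0.2760
  p(1,0)=5/41: -0.1220 × log₂(0.1220) = 0.3702
  p(1,1)=6/41: -0.1463 × log₂(0.1463) = 0.4057
  p(1,2)=3/41: -0.0732 × log₂(0.0732) = 0.2760
  p(2,0)=4/41: -0.0976 × log₂(0.0976) = 0.3276
  p(2,1)=1/41: -0.0244 × log₂(0.0244) = 0.1307
  p(2,2)=7/41: -0.1707 × log₂(0.1707) = 0.4354
H(X,Y) = 3.0332 bits


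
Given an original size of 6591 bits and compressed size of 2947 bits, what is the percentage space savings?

Space savings = (1 - Compressed/Original) × 100%
= (1 - 2947/6591) × 100%
= 55.29%


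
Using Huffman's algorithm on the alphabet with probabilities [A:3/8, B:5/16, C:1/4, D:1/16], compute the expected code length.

Huffman tree construction:
Combine smallest probabilities repeatedly
Resulting codes:
  A: 0 (length 1)
  B: 10 (length 2)
  C: 111 (length 3)
  D: 110 (length 3)
Average length = Σ p(s) × length(s) = 1.9375 bits


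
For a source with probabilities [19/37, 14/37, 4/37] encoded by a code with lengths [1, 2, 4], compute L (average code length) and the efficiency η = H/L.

Average length L = Σ p_i × l_i = 1.7027 bits
Entropy H = 1.3712 bits
Efficiency η = H/L × 100% = 80.53%


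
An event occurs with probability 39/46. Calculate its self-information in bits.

Information content I(x) = -log₂(p(x))
I = -log₂(39/46) = -log₂(0.8478)
I = 0.2382 bits


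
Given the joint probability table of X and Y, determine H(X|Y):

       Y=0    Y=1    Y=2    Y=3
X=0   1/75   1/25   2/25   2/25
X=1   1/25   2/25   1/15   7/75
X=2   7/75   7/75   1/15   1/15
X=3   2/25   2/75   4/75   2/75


H(X|Y) = Σ_y p(y) H(X|Y=y)
  p(Y=0) = 17/75, H(X|Y=0) = 1.7395
  p(Y=1) = 6/25, H(X|Y=1) = 1.8413
  p(Y=2) = 4/15, H(X|Y=2) = 1.9855
  p(Y=3) = 4/15, H(X|Y=3) = 1.8834
H(X|Y) = 0.2267×1.7395 + 0.2400×1.8413 + 0.2667×1.9855 + 0.2667×1.8834 = 1.8679 bits


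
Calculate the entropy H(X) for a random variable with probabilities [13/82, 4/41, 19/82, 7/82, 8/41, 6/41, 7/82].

H(X) = -Σ p(x) log₂ p(x)
  -13/82 × log₂(13/82) = 0.4212
  -4/41 × log₂(4/41) = 0.3276
  -19/82 × log₂(19/82) = 0.4888
  -7/82 × log₂(7/82) = 0.3031
  -8/41 × log₂(8/41) = 0.4600
  -6/41 × log₂(6/41) = 0.4057
  -7/82 × log₂(7/82) = 0.3031
H(X) = 2.7095 bits


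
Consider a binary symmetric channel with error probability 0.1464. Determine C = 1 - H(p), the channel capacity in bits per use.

For BSC with error probability p:
C = 1 - H(p) where H(p) is binary entropy
H(0.1464) = -0.1464 × log₂(0.1464) - 0.8536 × log₂(0.8536)
H(p) = 0.6008
C = 1 - 0.6008 = 0.3992 bits/use


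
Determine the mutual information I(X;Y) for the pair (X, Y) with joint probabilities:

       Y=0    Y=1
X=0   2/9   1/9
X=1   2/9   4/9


H(X) = 0.9183, H(Y) = 0.9911, H(X,Y) = 1.8366
I(X;Y) = H(X) + H(Y) - H(X,Y) = 0.0728 bits


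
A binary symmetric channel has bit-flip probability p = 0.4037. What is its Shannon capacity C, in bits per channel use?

For BSC with error probability p:
C = 1 - H(p) where H(p) is binary entropy
H(0.4037) = -0.4037 × log₂(0.4037) - 0.5963 × log₂(0.5963)
H(p) = 0.9731
C = 1 - 0.9731 = 0.0269 bits/use


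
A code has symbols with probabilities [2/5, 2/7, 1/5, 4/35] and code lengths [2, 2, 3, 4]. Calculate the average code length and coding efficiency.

Average length L = Σ p_i × l_i = 2.4286 bits
Entropy H = 1.8672 bits
Efficiency η = H/L × 100% = 76.88%


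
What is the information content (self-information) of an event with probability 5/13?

Information content I(x) = -log₂(p(x))
I = -log₂(5/13) = -log₂(0.3846)
I = 1.3785 bits


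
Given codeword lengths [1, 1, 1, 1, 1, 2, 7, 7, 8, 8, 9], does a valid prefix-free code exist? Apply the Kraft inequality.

Kraft inequality: Σ 2^(-l_i) ≤ 1 for prefix-free code
Calculating: 2^(-1) + 2^(-1) + 2^(-1) + 2^(-1) + 2^(-1) + 2^(-2) + 2^(-7) + 2^(-7) + 2^(-8) + 2^(-8) + 2^(-9)
= 0.5 + 0.5 + 0.5 + 0.5 + 0.5 + 0.25 + 0.0078125 + 0.0078125 + 0.00390625 + 0.00390625 + 0.001953125
= 2.7754
Since 2.7754 > 1, prefix-free code does not exist


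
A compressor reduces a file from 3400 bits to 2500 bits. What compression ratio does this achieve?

Compression ratio = Original / Compressed
= 3400 / 2500 = 1.36:1


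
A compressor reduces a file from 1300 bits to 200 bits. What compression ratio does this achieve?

Compression ratio = Original / Compressed
= 1300 / 200 = 6.50:1


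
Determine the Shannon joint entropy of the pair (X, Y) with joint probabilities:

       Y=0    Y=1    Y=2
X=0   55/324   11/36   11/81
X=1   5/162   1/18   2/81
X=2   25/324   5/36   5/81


H(X,Y) = -Σ p(x,y) log₂ p(x,y)
  p(0,0)=55/324: -0.1698 × log₂(0.1698) = 0.4343
  p(0,1)=11/36: -0.3056 × log₂(0.3056) = 0.5227
  p(0,2)=11/81: -0.1358 × log₂(0.1358) = 0.3912
  p(1,0)=5/162: -0.0309 × log₂(0.0309) = 0.1549
  p(1,1)=1/18: -0.0556 × log₂(0.0556) = 0.2317
  p(1,2)=2/81: -0.0247 × log₂(0.0247) = 0.1318
  p(2,0)=25/324: -0.0772 × log₂(0.0772) = 0.2852
  p(2,1)=5/36: -0.1389 × log₂(0.1389) = 0.3956
  p(2,2)=5/81: -0.0617 × log₂(0.0617) = 0.2480
H(X,Y) = 2.7953 bits


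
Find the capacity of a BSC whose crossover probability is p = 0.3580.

For BSC with error probability p:
C = 1 - H(p) where H(p) is binary entropy
H(0.3580) = -0.3580 × log₂(0.3580) - 0.6420 × log₂(0.6420)
H(p) = 0.9410
C = 1 - 0.9410 = 0.0590 bits/use


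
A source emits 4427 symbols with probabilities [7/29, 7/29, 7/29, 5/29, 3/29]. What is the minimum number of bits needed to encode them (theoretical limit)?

Entropy H = 2.2608 bits/symbol
Minimum bits = H × n = 2.2608 × 4427
= 10008.45 bits


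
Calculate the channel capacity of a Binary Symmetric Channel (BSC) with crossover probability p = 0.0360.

For BSC with error probability p:
C = 1 - H(p) where H(p) is binary entropy
H(0.0360) = -0.0360 × log₂(0.0360) - 0.9640 × log₂(0.9640)
H(p) = 0.2236
C = 1 - 0.2236 = 0.7764 bits/use


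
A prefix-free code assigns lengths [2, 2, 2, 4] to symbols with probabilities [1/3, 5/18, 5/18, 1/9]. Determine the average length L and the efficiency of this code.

Average length L = Σ p_i × l_i = 2.2222 bits
Entropy H = 1.9072 bits
Efficiency η = H/L × 100% = 85.82%


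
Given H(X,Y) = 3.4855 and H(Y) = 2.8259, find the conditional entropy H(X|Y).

Chain rule: H(X,Y) = H(X|Y) + H(Y)
H(X|Y) = H(X,Y) - H(Y) = 3.4855 - 2.8259 = 0.6596 bits


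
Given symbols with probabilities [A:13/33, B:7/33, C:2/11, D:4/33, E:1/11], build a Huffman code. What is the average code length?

Huffman tree construction:
Combine smallest probabilities repeatedly
Resulting codes:
  A: 11 (length 2)
  B: 01 (length 2)
  C: 00 (length 2)
  D: 101 (length 3)
  E: 100 (length 3)
Average length = Σ p(s) × length(s) = 2.2121 bits


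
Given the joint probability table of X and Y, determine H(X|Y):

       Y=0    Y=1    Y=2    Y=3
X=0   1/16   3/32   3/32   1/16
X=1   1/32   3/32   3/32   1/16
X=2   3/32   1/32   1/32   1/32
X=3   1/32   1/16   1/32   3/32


H(X|Y) = Σ_y p(y) H(X|Y=y)
  p(Y=0) = 7/32, H(X|Y=0) = 1.8424
  p(Y=1) = 9/32, H(X|Y=1) = 1.8911
  p(Y=2) = 1/4, H(X|Y=2) = 1.8113
  p(Y=3) = 1/4, H(X|Y=3) = 1.9056
H(X|Y) = 0.2188×1.8424 + 0.2812×1.8911 + 0.2500×1.8113 + 0.2500×1.9056 = 1.8641 bits


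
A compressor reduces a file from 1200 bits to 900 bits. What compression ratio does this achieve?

Compression ratio = Original / Compressed
= 1200 / 900 = 1.33:1


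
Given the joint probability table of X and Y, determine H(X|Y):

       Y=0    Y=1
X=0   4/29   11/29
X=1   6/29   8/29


H(X|Y) = Σ_y p(y) H(X|Y=y)
  p(Y=0) = 10/29, H(X|Y=0) = 0.9710
  p(Y=1) = 19/29, H(X|Y=1) = 0.9819
H(X|Y) = 0.3448×0.9710 + 0.6552×0.9819 = 0.9782 bits


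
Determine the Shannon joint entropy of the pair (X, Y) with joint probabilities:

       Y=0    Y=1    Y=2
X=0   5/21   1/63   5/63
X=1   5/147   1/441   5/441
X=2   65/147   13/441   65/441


H(X,Y) = -Σ p(x,y) log₂ p(x,y)
  p(0,0)=5/21: -0.2381 × log₂(0.2381) = 0.4929
  p(0,1)=1/63: -0.0159 × log₂(0.0159) = 0.0949
  p(0,2)=5/63: -0.0794 × log₂(0.0794) = 0.2901
  p(1,0)=5/147: -0.0340 × log₂(0.0340) = 0.1659
  p(1,1)=1/441: -0.0023 × log₂(0.0023) = 0.0199
  p(1,2)=5/441: -0.0113 × log₂(0.0113) = 0.0733
  p(2,0)=65/147: -0.4422 × log₂(0.4422) = 0.5206
  p(2,1)=13/441: -0.0295 × log₂(0.0295) = 0.1499
  p(2,2)=65/441: -0.1474 × log₂(0.1474) = 0.4071
H(X,Y) = 2.2146 bits


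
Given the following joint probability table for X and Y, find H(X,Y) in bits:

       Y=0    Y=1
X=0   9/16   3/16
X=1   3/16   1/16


H(X,Y) = -Σ p(x,y) log₂ p(x,y)
  p(0,0)=9/16: -0.5625 × log₂(0.5625) = 0.4669
  p(0,1)=3/16: -0.1875 × log₂(0.1875) = 0.4528
  p(1,0)=3/16: -0.1875 × log₂(0.1875) = 0.4528
  p(1,1)=1/16: -0.0625 × log₂(0.0625) = 0.2500
H(X,Y) = 1.6226 bits


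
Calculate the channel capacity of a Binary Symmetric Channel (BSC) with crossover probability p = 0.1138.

For BSC with error probability p:
C = 1 - H(p) where H(p) is binary entropy
H(0.1138) = -0.1138 × log₂(0.1138) - 0.8862 × log₂(0.8862)
H(p) = 0.5113
C = 1 - 0.5113 = 0.4887 bits/use


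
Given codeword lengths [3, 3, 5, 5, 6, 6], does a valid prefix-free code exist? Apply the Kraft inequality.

Kraft inequality: Σ 2^(-l_i) ≤ 1 for prefix-free code
Calculating: 2^(-3) + 2^(-3) + 2^(-5) + 2^(-5) + 2^(-6) + 2^(-6)
= 0.125 + 0.125 + 0.03125 + 0.03125 + 0.015625 + 0.015625
= 0.3438
Since 0.3438 ≤ 1, prefix-free code exists


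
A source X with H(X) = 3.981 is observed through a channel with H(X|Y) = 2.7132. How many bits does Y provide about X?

I(X;Y) = H(X) - H(X|Y)
I(X;Y) = 3.981 - 2.7132 = 1.2678 bits
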